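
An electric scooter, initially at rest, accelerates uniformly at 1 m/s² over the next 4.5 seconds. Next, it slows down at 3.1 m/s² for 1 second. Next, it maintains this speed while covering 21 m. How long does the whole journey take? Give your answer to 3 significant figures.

20.5 s

Phase 1 (accelerating): v₀ = 0 m/s, a = 1 m/s².
v = v₀ + at = 0 + (1)(4.5) = 4.50 m/s
Δx = v₀t + ½at² = 0·4.5 + 0.5·1·4.5² = 10.1 m

Phase 2 (decelerating): v₀ = 4.50 m/s, a = -3.1 m/s².
v = v₀ + at = 4.50 + (-3.1)(1) = 1.40 m/s
Δx = v₀t + ½at² = 4.50·1 + 0.5·-3.1·1² = 2.95 m

Phase 3 (constant speed): v₀ = 1.40 m/s, a = 0 m/s².
Constant speed: t = d/v = 21/1.40 = 15.0 s
Total time = 4.50 + 1.00 + 15.0 = 20.5 s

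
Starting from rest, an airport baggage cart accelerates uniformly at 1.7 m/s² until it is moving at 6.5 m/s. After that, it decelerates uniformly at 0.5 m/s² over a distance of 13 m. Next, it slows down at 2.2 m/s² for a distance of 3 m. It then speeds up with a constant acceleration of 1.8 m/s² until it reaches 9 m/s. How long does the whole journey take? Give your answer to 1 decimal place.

Phase 1 (accelerating): v₀ = 0 m/s, a = 1.7 m/s².
v = v₀ + at → t = (6.5 − 0) / 1.7 = 3.82 s
v² = v₀² + 2aΔx → Δx = (6.5² − 0²)/(2·1.7) = 12.4 m

Phase 2 (decelerating): v₀ = 6.50 m/s, a = -0.5 m/s².
v² = v₀² + 2aΔx = 6.50² + 2·-0.5·13 = 29.2 → v = 5.41 m/s
t = (v − v₀)/a = (5.41 − 6.50)/-0.5 = 2.18 s

Phase 3 (decelerating): v₀ = 5.41 m/s, a = -2.2 m/s².
v² = v₀² + 2aΔx = 5.41² + 2·-2.2·3 = 16.1 → v = 4.01 m/s
t = (v − v₀)/a = (4.01 − 5.41)/-2.2 = 0.637 s

Phase 4 (accelerating): v₀ = 4.01 m/s, a = 1.8 m/s².
v = v₀ + at → t = (9 − 4.01) / 1.8 = 2.77 s
v² = v₀² + 2aΔx → Δx = (9² − 4.01²)/(2·1.8) = 18.0 m
Total time = 3.82 + 2.18 + 0.637 + 2.77 = 9.42 s

9.4 s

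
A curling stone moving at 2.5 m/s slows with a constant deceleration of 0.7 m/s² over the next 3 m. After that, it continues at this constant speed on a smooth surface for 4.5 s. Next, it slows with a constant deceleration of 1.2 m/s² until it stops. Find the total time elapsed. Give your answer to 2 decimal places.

Phase 1 (decelerating): v₀ = 2.50 m/s, a = -0.7 m/s².
v² = v₀² + 2aΔx = 2.50² + 2·-0.7·3 = 2.05 → v = 1.43 m/s
t = (v − v₀)/a = (1.43 − 2.50)/-0.7 = 1.53 s

Phase 2 (constant speed): v₀ = 1.43 m/s, a = 0 m/s².
v = v₀ + at = 1.43 + (0)(4.5) = 1.43 m/s
Δx = v₀t + ½at² = 1.43·4.5 + 0.5·0·4.5² = 6.44 m

Phase 3 (decelerating): v₀ = 1.43 m/s, a = -1.2 m/s².
v = v₀ + at → t = (0 − 1.43) / -1.2 = 1.19 s
v² = v₀² + 2aΔx → Δx = (0² − 1.43²)/(2·-1.2) = 0.854 m
Total time = 1.53 + 4.50 + 1.19 = 7.22 s

7.22 s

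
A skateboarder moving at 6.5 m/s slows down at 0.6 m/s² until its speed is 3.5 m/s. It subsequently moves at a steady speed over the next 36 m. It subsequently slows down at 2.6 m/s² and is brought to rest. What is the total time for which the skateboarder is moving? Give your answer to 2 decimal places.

16.63 s

Phase 1 (decelerating): v₀ = 6.50 m/s, a = -0.6 m/s².
v = v₀ + at → t = (3.5 − 6.50) / -0.6 = 5.00 s
v² = v₀² + 2aΔx → Δx = (3.5² − 6.50²)/(2·-0.6) = 25.0 m

Phase 2 (constant speed): v₀ = 3.50 m/s, a = 0 m/s².
Constant speed: t = d/v = 36/3.50 = 10.3 s

Phase 3 (decelerating): v₀ = 3.50 m/s, a = -2.6 m/s².
v = v₀ + at → t = (0 − 3.50) / -2.6 = 1.35 s
v² = v₀² + 2aΔx → Δx = (0² − 3.50²)/(2·-2.6) = 2.36 m
Total time = 5.00 + 10.3 + 1.35 = 16.6 s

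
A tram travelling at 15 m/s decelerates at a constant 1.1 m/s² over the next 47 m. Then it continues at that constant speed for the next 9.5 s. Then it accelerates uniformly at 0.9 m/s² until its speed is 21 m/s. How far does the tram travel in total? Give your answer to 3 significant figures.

329 m

Phase 1 (decelerating): v₀ = 15.0 m/s, a = -1.1 m/s².
v² = v₀² + 2aΔx = 15.0² + 2·-1.1·47 = 122 → v = 11.0 m/s
t = (v − v₀)/a = (11.0 − 15.0)/-1.1 = 3.61 s

Phase 2 (constant speed): v₀ = 11.0 m/s, a = 0 m/s².
v = v₀ + at = 11.0 + (0)(9.5) = 11.0 m/s
Δx = v₀t + ½at² = 11.0·9.5 + 0.5·0·9.5² = 105 m

Phase 3 (accelerating): v₀ = 11.0 m/s, a = 0.9 m/s².
v = v₀ + at → t = (21 − 11.0) / 0.9 = 11.1 s
v² = v₀² + 2aΔx → Δx = (21² − 11.0²)/(2·0.9) = 177 m
Total distance = 47.0 + 105 + 177 = 329 m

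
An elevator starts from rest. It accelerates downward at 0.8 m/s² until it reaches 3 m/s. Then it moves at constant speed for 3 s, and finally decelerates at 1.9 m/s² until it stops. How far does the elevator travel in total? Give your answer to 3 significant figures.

17.0 m

Phase 1 (accelerating): v₀ = 0 m/s, a = 0.8 m/s².
v = v₀ + at → t = (3 − 0) / 0.8 = 3.75 s
v² = v₀² + 2aΔx → Δx = (3² − 0²)/(2·0.8) = 5.62 m

Phase 2 (constant speed): v₀ = 3.00 m/s, a = 0 m/s².
v = v₀ + at = 3.00 + (0)(3) = 3.00 m/s
Δx = v₀t + ½at² = 3.00·3 + 0.5·0·3² = 9.00 m

Phase 3 (decelerating): v₀ = 3.00 m/s, a = -1.9 m/s².
v = v₀ + at → t = (0 − 3.00) / -1.9 = 1.58 s
v² = v₀² + 2aΔx → Δx = (0² − 3.00²)/(2·-1.9) = 2.37 m
Total distance = 5.62 + 9.00 + 2.37 = 17.0 m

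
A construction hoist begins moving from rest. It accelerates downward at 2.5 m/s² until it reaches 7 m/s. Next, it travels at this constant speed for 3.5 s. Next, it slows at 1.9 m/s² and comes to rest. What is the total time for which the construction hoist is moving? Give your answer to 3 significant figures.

9.98 s

Phase 1 (accelerating): v₀ = 0 m/s, a = 2.5 m/s².
v = v₀ + at → t = (7 − 0) / 2.5 = 2.80 s
v² = v₀² + 2aΔx → Δx = (7² − 0²)/(2·2.5) = 9.80 m

Phase 2 (constant speed): v₀ = 7.00 m/s, a = 0 m/s².
v = v₀ + at = 7.00 + (0)(3.5) = 7.00 m/s
Δx = v₀t + ½at² = 7.00·3.5 + 0.5·0·3.5² = 24.5 m

Phase 3 (decelerating): v₀ = 7.00 m/s, a = -1.9 m/s².
v = v₀ + at → t = (0 − 7.00) / -1.9 = 3.68 s
v² = v₀² + 2aΔx → Δx = (0² − 7.00²)/(2·-1.9) = 12.9 m
Total time = 2.80 + 3.50 + 3.68 = 9.98 s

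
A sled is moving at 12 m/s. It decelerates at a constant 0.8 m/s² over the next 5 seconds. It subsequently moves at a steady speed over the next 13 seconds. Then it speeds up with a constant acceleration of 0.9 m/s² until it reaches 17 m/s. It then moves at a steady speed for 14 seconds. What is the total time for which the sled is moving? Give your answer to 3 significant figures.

42.0 s

Phase 1 (decelerating): v₀ = 12.0 m/s, a = -0.8 m/s².
v = v₀ + at = 12.0 + (-0.8)(5) = 8.00 m/s
Δx = v₀t + ½at² = 12.0·5 + 0.5·-0.8·5² = 50.0 m

Phase 2 (constant speed): v₀ = 8.00 m/s, a = 0 m/s².
v = v₀ + at = 8.00 + (0)(13) = 8.00 m/s
Δx = v₀t + ½at² = 8.00·13 + 0.5·0·13² = 104 m

Phase 3 (accelerating): v₀ = 8.00 m/s, a = 0.9 m/s².
v = v₀ + at → t = (17 − 8.00) / 0.9 = 10.0 s
v² = v₀² + 2aΔx → Δx = (17² − 8.00²)/(2·0.9) = 125 m

Phase 4 (constant speed): v₀ = 17.0 m/s, a = 0 m/s².
v = v₀ + at = 17.0 + (0)(14) = 17.0 m/s
Δx = v₀t + ½at² = 17.0·14 + 0.5·0·14² = 238 m
Total time = 5.00 + 13.0 + 10.0 + 14.0 = 42.0 s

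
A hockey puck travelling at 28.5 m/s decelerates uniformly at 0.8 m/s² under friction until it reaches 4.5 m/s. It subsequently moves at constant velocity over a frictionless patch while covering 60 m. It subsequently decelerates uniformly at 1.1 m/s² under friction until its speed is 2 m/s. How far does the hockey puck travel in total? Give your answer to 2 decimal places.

562.39 m

Phase 1 (decelerating): v₀ = 28.5 m/s, a = -0.8 m/s².
v = v₀ + at → t = (4.5 − 28.5) / -0.8 = 30.0 s
v² = v₀² + 2aΔx → Δx = (4.5² − 28.5²)/(2·-0.8) = 495 m

Phase 2 (constant speed): v₀ = 4.50 m/s, a = 0 m/s².
Constant speed: t = d/v = 60/4.50 = 13.3 s

Phase 3 (decelerating): v₀ = 4.50 m/s, a = -1.1 m/s².
v = v₀ + at → t = (2 − 4.50) / -1.1 = 2.27 s
v² = v₀² + 2aΔx → Δx = (2² − 4.50²)/(2·-1.1) = 7.39 m
Total distance = 495 + 60.0 + 7.39 = 562 m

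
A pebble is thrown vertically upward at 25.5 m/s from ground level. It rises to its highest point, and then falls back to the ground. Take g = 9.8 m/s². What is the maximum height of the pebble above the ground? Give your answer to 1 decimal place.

Phase 1 (rising): v₀ = 25.5 m/s, a = -9.8 m/s².
v = v₀ + at → t = (0 − 25.5) / -9.8 = 2.60 s
v² = v₀² + 2aΔx → Δx = (0² − 25.5²)/(2·-9.8) = 33.2 m
Maximum height = 33.2 m

33.2 m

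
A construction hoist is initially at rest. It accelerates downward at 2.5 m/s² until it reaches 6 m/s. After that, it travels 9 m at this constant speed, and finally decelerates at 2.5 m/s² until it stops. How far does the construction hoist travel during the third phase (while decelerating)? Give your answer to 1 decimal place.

7.2 m

Phase 1 (accelerating): v₀ = 0 m/s, a = 2.5 m/s².
v = v₀ + at → t = (6 − 0) / 2.5 = 2.40 s
v² = v₀² + 2aΔx → Δx = (6² − 0²)/(2·2.5) = 7.20 m

Phase 2 (constant speed): v₀ = 6.00 m/s, a = 0 m/s².
Constant speed: t = d/v = 9/6.00 = 1.50 s

Phase 3 (decelerating): v₀ = 6.00 m/s, a = -2.5 m/s².
v = v₀ + at → t = (0 − 6.00) / -2.5 = 2.40 s
v² = v₀² + 2aΔx → Δx = (0² − 6.00²)/(2·-2.5) = 7.20 m
Distance in phase 3 = 7.20 m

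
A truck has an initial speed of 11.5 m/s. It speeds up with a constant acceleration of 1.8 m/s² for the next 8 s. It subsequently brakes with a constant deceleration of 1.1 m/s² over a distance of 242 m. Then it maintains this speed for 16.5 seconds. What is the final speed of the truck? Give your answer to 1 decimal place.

Phase 1 (accelerating): v₀ = 11.5 m/s, a = 1.8 m/s².
v = v₀ + at = 11.5 + (1.8)(8) = 25.9 m/s
Δx = v₀t + ½at² = 11.5·8 + 0.5·1.8·8² = 150 m

Phase 2 (decelerating): v₀ = 25.9 m/s, a = -1.1 m/s².
v² = v₀² + 2aΔx = 25.9² + 2·-1.1·242 = 138 → v = 11.8 m/s
t = (v − v₀)/a = (11.8 − 25.9)/-1.1 = 12.9 s

Phase 3 (constant speed): v₀ = 11.8 m/s, a = 0 m/s².
v = v₀ + at = 11.8 + (0)(16.5) = 11.8 m/s
Δx = v₀t + ½at² = 11.8·16.5 + 0.5·0·16.5² = 194 m
Final speed = 11.8 m/s

11.8 m/s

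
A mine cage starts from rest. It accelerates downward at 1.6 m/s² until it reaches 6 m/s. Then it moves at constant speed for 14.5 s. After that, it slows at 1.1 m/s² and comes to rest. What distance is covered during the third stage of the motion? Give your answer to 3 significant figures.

16.4 m

Phase 1 (accelerating): v₀ = 0 m/s, a = 1.6 m/s².
v = v₀ + at → t = (6 − 0) / 1.6 = 3.75 s
v² = v₀² + 2aΔx → Δx = (6² − 0²)/(2·1.6) = 11.2 m

Phase 2 (constant speed): v₀ = 6.00 m/s, a = 0 m/s².
v = v₀ + at = 6.00 + (0)(14.5) = 6.00 m/s
Δx = v₀t + ½at² = 6.00·14.5 + 0.5·0·14.5² = 87.0 m

Phase 3 (decelerating): v₀ = 6.00 m/s, a = -1.1 m/s².
v = v₀ + at → t = (0 − 6.00) / -1.1 = 5.45 s
v² = v₀² + 2aΔx → Δx = (0² − 6.00²)/(2·-1.1) = 16.4 m
Distance in phase 3 = 16.4 m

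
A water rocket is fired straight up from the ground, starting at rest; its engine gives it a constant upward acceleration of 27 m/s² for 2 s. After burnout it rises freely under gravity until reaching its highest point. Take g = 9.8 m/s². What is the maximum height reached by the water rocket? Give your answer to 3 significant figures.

Phase 1 (powered ascent): v₀ = 0 m/s, a = 27 m/s².
v = v₀ + at = 0 + (27)(2) = 54.0 m/s
Δx = v₀t + ½at² = 0·2 + 0.5·27·2² = 54.0 m

Phase 2 (coasting upward): v₀ = 54.0 m/s, a = -9.8 m/s².
v = v₀ + at → t = (0 − 54.0) / -9.8 = 5.51 s
v² = v₀² + 2aΔx → Δx = (0² − 54.0²)/(2·-9.8) = 149 m
Maximum height = 54.0 + 149 = 203 m

203 m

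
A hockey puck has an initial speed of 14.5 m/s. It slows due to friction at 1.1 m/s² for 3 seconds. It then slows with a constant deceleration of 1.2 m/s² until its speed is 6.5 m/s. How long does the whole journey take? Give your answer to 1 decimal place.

Phase 1 (decelerating): v₀ = 14.5 m/s, a = -1.1 m/s².
v = v₀ + at = 14.5 + (-1.1)(3) = 11.2 m/s
Δx = v₀t + ½at² = 14.5·3 + 0.5·-1.1·3² = 38.5 m

Phase 2 (decelerating): v₀ = 11.2 m/s, a = -1.2 m/s².
v = v₀ + at → t = (6.5 − 11.2) / -1.2 = 3.92 s
v² = v₀² + 2aΔx → Δx = (6.5² − 11.2²)/(2·-1.2) = 34.7 m
Total time = 3.00 + 3.92 = 6.92 s

6.9 s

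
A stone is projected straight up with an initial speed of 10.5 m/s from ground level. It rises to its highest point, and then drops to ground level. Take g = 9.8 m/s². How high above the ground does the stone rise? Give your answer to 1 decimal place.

5.6 m

Phase 1 (rising): v₀ = 10.5 m/s, a = -9.8 m/s².
v = v₀ + at → t = (0 − 10.5) / -9.8 = 1.07 s
v² = v₀² + 2aΔx → Δx = (0² − 10.5²)/(2·-9.8) = 5.62 m
Maximum height = 5.62 m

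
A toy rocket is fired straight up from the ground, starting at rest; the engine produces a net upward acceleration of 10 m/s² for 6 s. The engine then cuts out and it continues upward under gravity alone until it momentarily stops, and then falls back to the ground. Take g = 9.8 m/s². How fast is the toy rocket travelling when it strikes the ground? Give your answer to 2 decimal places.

Phase 1 (powered ascent): v₀ = 0 m/s, a = 10 m/s².
v = v₀ + at = 0 + (10)(6) = 60.0 m/s
Δx = v₀t + ½at² = 0·6 + 0.5·10·6² = 180 m

Phase 2 (coasting upward): v₀ = 60.0 m/s, a = -9.8 m/s².
v = v₀ + at → t = (0 − 60.0) / -9.8 = 6.12 s
v² = v₀² + 2aΔx → Δx = (0² − 60.0²)/(2·-9.8) = 184 m

Phase 3 (free fall): v₀ = 0 m/s, a = -9.8 m/s².
Falls 364 m from rest: t = √(2·364/9.8) = 8.62 s; v = g·t = 84.4 m/s.
Impact speed = 84.4 m/s

84.43 m/s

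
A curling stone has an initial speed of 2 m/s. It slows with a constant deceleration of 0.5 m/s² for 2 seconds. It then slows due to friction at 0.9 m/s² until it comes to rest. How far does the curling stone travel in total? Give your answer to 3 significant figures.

3.56 m

Phase 1 (decelerating): v₀ = 2.00 m/s, a = -0.5 m/s².
v = v₀ + at = 2.00 + (-0.5)(2) = 1.00 m/s
Δx = v₀t + ½at² = 2.00·2 + 0.5·-0.5·2² = 3.00 m

Phase 2 (decelerating): v₀ = 1.00 m/s, a = -0.9 m/s².
v = v₀ + at → t = (0 − 1.00) / -0.9 = 1.11 s
v² = v₀² + 2aΔx → Δx = (0² − 1.00²)/(2·-0.9) = 0.556 m
Total distance = 3.00 + 0.556 = 3.56 m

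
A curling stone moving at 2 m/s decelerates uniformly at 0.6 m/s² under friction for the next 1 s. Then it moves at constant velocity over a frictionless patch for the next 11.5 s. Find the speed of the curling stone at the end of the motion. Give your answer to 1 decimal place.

1.4 m/s

Phase 1 (decelerating): v₀ = 2.00 m/s, a = -0.6 m/s².
v = v₀ + at = 2.00 + (-0.6)(1) = 1.40 m/s
Δx = v₀t + ½at² = 2.00·1 + 0.5·-0.6·1² = 1.70 m

Phase 2 (constant speed): v₀ = 1.40 m/s, a = 0 m/s².
v = v₀ + at = 1.40 + (0)(11.5) = 1.40 m/s
Δx = v₀t + ½at² = 1.40·11.5 + 0.5·0·11.5² = 16.1 m
Final speed = 1.40 m/s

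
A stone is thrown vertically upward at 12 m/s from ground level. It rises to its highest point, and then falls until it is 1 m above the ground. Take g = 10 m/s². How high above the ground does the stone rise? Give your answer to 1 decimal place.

Phase 1 (rising): v₀ = 12.0 m/s, a = -10 m/s².
v = v₀ + at → t = (0 − 12.0) / -10 = 1.20 s
v² = v₀² + 2aΔx → Δx = (0² − 12.0²)/(2·-10) = 7.20 m
Maximum height = 7.20 m

7.2 m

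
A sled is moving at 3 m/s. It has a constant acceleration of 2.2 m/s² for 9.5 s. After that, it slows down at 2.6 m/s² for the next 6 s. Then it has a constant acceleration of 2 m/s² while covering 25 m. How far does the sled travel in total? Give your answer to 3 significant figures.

249 m

Phase 1 (accelerating): v₀ = 3.00 m/s, a = 2.2 m/s².
v = v₀ + at = 3.00 + (2.2)(9.5) = 23.9 m/s
Δx = v₀t + ½at² = 3.00·9.5 + 0.5·2.2·9.5² = 128 m

Phase 2 (decelerating): v₀ = 23.9 m/s, a = -2.6 m/s².
v = v₀ + at = 23.9 + (-2.6)(6) = 8.30 m/s
Δx = v₀t + ½at² = 23.9·6 + 0.5·-2.6·6² = 96.6 m

Phase 3 (accelerating): v₀ = 8.30 m/s, a = 2 m/s².
v² = v₀² + 2aΔx = 8.30² + 2·2·25 = 169 → v = 13.0 m/s
t = (v − v₀)/a = (13.0 − 8.30)/2 = 2.35 s
Total distance = 128 + 96.6 + 25.0 = 249 m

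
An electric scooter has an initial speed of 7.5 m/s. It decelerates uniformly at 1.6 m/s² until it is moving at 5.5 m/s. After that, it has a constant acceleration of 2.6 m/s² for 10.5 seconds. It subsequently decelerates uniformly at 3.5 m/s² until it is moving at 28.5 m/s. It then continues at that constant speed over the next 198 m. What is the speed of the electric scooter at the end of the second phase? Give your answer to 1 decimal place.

32.8 m/s

Phase 1 (decelerating): v₀ = 7.50 m/s, a = -1.6 m/s².
v = v₀ + at → t = (5.5 − 7.50) / -1.6 = 1.25 s
v² = v₀² + 2aΔx → Δx = (5.5² − 7.50²)/(2·-1.6) = 8.12 m

Phase 2 (accelerating): v₀ = 5.50 m/s, a = 2.6 m/s².
v = v₀ + at = 5.50 + (2.6)(10.5) = 32.8 m/s
Δx = v₀t + ½at² = 5.50·10.5 + 0.5·2.6·10.5² = 201 m
Speed at end of phase 2 = 32.8 m/s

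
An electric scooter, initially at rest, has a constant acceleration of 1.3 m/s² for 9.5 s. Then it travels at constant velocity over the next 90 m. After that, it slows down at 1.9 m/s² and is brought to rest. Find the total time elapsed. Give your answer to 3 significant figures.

23.3 s

Phase 1 (accelerating): v₀ = 0 m/s, a = 1.3 m/s².
v = v₀ + at = 0 + (1.3)(9.5) = 12.3 m/s
Δx = v₀t + ½at² = 0·9.5 + 0.5·1.3·9.5² = 58.7 m

Phase 2 (constant speed): v₀ = 12.3 m/s, a = 0 m/s².
Constant speed: t = d/v = 90/12.3 = 7.29 s

Phase 3 (decelerating): v₀ = 12.3 m/s, a = -1.9 m/s².
v = v₀ + at → t = (0 − 12.3) / -1.9 = 6.50 s
v² = v₀² + 2aΔx → Δx = (0² − 12.3²)/(2·-1.9) = 40.1 m
Total time = 9.50 + 7.29 + 6.50 = 23.3 s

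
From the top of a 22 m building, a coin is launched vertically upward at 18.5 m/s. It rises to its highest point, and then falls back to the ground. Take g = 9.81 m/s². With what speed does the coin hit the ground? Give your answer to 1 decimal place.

Phase 1 (rising): v₀ = 18.5 m/s, a = -9.81 m/s².
v = v₀ + at → t = (0 − 18.5) / -9.81 = 1.89 s
v² = v₀² + 2aΔx → Δx = (0² − 18.5²)/(2·-9.81) = 17.4 m

Phase 2 (falling): v₀ = 0 m/s, a = -9.81 m/s².
Falls 39.4 m from rest: t = √(2·39.4/9.81) = 2.84 s; v = g·t = 27.8 m/s.
Final speed = 27.8 m/s

27.8 m/s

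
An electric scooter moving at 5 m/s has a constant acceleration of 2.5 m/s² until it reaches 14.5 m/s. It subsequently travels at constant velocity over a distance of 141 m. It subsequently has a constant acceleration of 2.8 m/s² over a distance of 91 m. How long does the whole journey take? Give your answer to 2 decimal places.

17.93 s

Phase 1 (accelerating): v₀ = 5.00 m/s, a = 2.5 m/s².
v = v₀ + at → t = (14.5 − 5.00) / 2.5 = 3.80 s
v² = v₀² + 2aΔx → Δx = (14.5² − 5.00²)/(2·2.5) = 37.0 m

Phase 2 (constant speed): v₀ = 14.5 m/s, a = 0 m/s².
Constant speed: t = d/v = 141/14.5 = 9.72 s

Phase 3 (accelerating): v₀ = 14.5 m/s, a = 2.8 m/s².
v² = v₀² + 2aΔx = 14.5² + 2·2.8·91 = 720 → v = 26.8 m/s
t = (v − v₀)/a = (26.8 − 14.5)/2.8 = 4.40 s
Total time = 3.80 + 9.72 + 4.40 = 17.9 s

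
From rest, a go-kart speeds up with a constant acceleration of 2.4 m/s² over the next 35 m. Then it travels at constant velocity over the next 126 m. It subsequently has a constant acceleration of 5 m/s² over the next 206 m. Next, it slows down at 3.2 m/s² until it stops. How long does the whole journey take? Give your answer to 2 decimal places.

Phase 1 (accelerating): v₀ = 0 m/s, a = 2.4 m/s².
v² = v₀² + 2aΔx = 0² + 2·2.4·35 = 168 → v = 13.0 m/s
t = (v − v₀)/a = (13.0 − 0)/2.4 = 5.40 s

Phase 2 (constant speed): v₀ = 13.0 m/s, a = 0 m/s².
Constant speed: t = d/v = 126/13.0 = 9.72 s

Phase 3 (accelerating): v₀ = 13.0 m/s, a = 5 m/s².
v² = v₀² + 2aΔx = 13.0² + 2·5·206 = 2230 → v = 47.2 m/s
t = (v − v₀)/a = (47.2 − 13.0)/5 = 6.85 s

Phase 4 (decelerating): v₀ = 47.2 m/s, a = -3.2 m/s².
v = v₀ + at → t = (0 − 47.2) / -3.2 = 14.8 s
v² = v₀² + 2aΔx → Δx = (0² − 47.2²)/(2·-3.2) = 348 m
Total time = 5.40 + 9.72 + 6.85 + 14.8 = 36.7 s

36.72 s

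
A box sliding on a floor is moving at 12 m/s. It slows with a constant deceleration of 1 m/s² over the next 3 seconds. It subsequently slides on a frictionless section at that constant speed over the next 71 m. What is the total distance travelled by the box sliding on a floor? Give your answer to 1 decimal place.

102.5 m

Phase 1 (decelerating): v₀ = 12.0 m/s, a = -1 m/s².
v = v₀ + at = 12.0 + (-1)(3) = 9.00 m/s
Δx = v₀t + ½at² = 12.0·3 + 0.5·-1·3² = 31.5 m

Phase 2 (constant speed): v₀ = 9.00 m/s, a = 0 m/s².
Constant speed: t = d/v = 71/9.00 = 7.89 s
Total distance = 31.5 + 71.0 = 102 m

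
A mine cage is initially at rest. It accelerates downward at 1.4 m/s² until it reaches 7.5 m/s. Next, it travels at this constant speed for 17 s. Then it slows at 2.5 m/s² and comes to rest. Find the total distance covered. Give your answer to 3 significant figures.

Phase 1 (accelerating): v₀ = 0 m/s, a = 1.4 m/s².
v = v₀ + at → t = (7.5 − 0) / 1.4 = 5.36 s
v² = v₀² + 2aΔx → Δx = (7.5² − 0²)/(2·1.4) = 20.1 m

Phase 2 (constant speed): v₀ = 7.50 m/s, a = 0 m/s².
v = v₀ + at = 7.50 + (0)(17) = 7.50 m/s
Δx = v₀t + ½at² = 7.50·17 + 0.5·0·17² = 128 m

Phase 3 (decelerating): v₀ = 7.50 m/s, a = -2.5 m/s².
v = v₀ + at → t = (0 − 7.50) / -2.5 = 3.00 s
v² = v₀² + 2aΔx → Δx = (0² − 7.50²)/(2·-2.5) = 11.2 m
Total distance = 20.1 + 128 + 11.2 = 159 m

159 m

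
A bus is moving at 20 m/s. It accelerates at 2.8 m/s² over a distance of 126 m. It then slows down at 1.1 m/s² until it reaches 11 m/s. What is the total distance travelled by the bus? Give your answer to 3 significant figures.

574 m

Phase 1 (accelerating): v₀ = 20.0 m/s, a = 2.8 m/s².
v² = v₀² + 2aΔx = 20.0² + 2·2.8·126 = 1110 → v = 33.3 m/s
t = (v − v₀)/a = (33.3 − 20.0)/2.8 = 4.73 s

Phase 2 (decelerating): v₀ = 33.3 m/s, a = -1.1 m/s².
v = v₀ + at → t = (11 − 33.3) / -1.1 = 20.2 s
v² = v₀² + 2aΔx → Δx = (11² − 33.3²)/(2·-1.1) = 448 m
Total distance = 126 + 448 = 574 m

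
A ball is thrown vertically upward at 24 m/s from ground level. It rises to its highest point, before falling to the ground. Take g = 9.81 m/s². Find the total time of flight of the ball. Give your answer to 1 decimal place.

Phase 1 (rising): v₀ = 24.0 m/s, a = -9.81 m/s².
v = v₀ + at → t = (0 − 24.0) / -9.81 = 2.45 s
v² = v₀² + 2aΔx → Δx = (0² − 24.0²)/(2·-9.81) = 29.4 m

Phase 2 (falling): v₀ = 0 m/s, a = -9.81 m/s².
Falls 29.4 m from rest: t = √(2·29.4/9.81) = 2.45 s; v = g·t = 24.0 m/s.
Total time = 2.45 + 2.45 = 4.89 s

4.9 s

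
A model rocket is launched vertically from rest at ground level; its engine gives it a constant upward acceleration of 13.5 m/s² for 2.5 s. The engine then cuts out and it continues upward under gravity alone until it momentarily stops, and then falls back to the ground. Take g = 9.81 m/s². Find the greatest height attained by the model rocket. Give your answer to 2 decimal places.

100.24 m

Phase 1 (powered ascent): v₀ = 0 m/s, a = 13.5 m/s².
v = v₀ + at = 0 + (13.5)(2.5) = 33.8 m/s
Δx = v₀t + ½at² = 0·2.5 + 0.5·13.5·2.5² = 42.2 m

Phase 2 (coasting upward): v₀ = 33.8 m/s, a = -9.81 m/s².
v = v₀ + at → t = (0 − 33.8) / -9.81 = 3.44 s
v² = v₀² + 2aΔx → Δx = (0² − 33.8²)/(2·-9.81) = 58.1 m
Maximum height = 42.2 + 58.1 = 100 m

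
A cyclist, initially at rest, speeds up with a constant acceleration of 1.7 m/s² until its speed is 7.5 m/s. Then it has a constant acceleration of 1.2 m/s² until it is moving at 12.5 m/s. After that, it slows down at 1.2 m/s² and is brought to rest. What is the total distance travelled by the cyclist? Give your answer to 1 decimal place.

Phase 1 (accelerating): v₀ = 0 m/s, a = 1.7 m/s².
v = v₀ + at → t = (7.5 − 0) / 1.7 = 4.41 s
v² = v₀² + 2aΔx → Δx = (7.5² − 0²)/(2·1.7) = 16.5 m

Phase 2 (accelerating): v₀ = 7.50 m/s, a = 1.2 m/s².
v = v₀ + at → t = (12.5 − 7.50) / 1.2 = 4.17 s
v² = v₀² + 2aΔx → Δx = (12.5² − 7.50²)/(2·1.2) = 41.7 m

Phase 3 (decelerating): v₀ = 12.5 m/s, a = -1.2 m/s².
v = v₀ + at → t = (0 − 12.5) / -1.2 = 10.4 s
v² = v₀² + 2aΔx → Δx = (0² − 12.5²)/(2·-1.2) = 65.1 m
Total distance = 16.5 + 41.7 + 65.1 = 123 m

123.3 m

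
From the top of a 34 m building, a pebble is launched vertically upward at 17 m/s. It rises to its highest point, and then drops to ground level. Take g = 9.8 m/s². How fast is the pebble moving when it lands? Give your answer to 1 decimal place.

Phase 1 (rising): v₀ = 17.0 m/s, a = -9.8 m/s².
v = v₀ + at → t = (0 − 17.0) / -9.8 = 1.73 s
v² = v₀² + 2aΔx → Δx = (0² − 17.0²)/(2·-9.8) = 14.7 m

Phase 2 (falling): v₀ = 0 m/s, a = -9.8 m/s².
Falls 48.7 m from rest: t = √(2·48.7/9.8) = 3.15 s; v = g·t = 30.9 m/s.
Final speed = 30.9 m/s

30.9 m/s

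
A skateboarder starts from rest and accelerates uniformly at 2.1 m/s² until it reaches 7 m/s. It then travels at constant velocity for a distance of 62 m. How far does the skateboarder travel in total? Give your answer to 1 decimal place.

73.7 m

Phase 1 (accelerating): v₀ = 0 m/s, a = 2.1 m/s².
v = v₀ + at → t = (7 − 0) / 2.1 = 3.33 s
v² = v₀² + 2aΔx → Δx = (7² − 0²)/(2·2.1) = 11.7 m

Phase 2 (constant speed): v₀ = 7.00 m/s, a = 0 m/s².
Constant speed: t = d/v = 62/7.00 = 8.86 s
Total distance = 11.7 + 62.0 = 73.7 m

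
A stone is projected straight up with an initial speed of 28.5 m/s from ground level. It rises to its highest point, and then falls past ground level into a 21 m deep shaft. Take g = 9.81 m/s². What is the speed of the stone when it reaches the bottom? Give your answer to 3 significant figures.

Phase 1 (rising): v₀ = 28.5 m/s, a = -9.81 m/s².
v = v₀ + at → t = (0 − 28.5) / -9.81 = 2.91 s
v² = v₀² + 2aΔx → Δx = (0² − 28.5²)/(2·-9.81) = 41.4 m

Phase 2 (falling): v₀ = 0 m/s, a = -9.81 m/s².
Falls 62.4 m from rest: t = √(2·62.4/9.81) = 3.57 s; v = g·t = 35.0 m/s.
Final speed = 35.0 m/s

35.0 m/s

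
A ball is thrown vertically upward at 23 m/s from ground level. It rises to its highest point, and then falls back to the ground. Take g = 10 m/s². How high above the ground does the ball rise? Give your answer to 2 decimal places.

26.45 m

Phase 1 (rising): v₀ = 23.0 m/s, a = -10 m/s².
v = v₀ + at → t = (0 − 23.0) / -10 = 2.30 s
v² = v₀² + 2aΔx → Δx = (0² − 23.0²)/(2·-10) = 26.4 m
Maximum height = 26.4 m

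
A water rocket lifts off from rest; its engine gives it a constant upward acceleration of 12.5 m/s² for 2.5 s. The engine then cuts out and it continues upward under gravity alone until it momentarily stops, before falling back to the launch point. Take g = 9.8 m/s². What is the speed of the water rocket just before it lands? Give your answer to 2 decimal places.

41.74 m/s

Phase 1 (powered ascent): v₀ = 0 m/s, a = 12.5 m/s².
v = v₀ + at = 0 + (12.5)(2.5) = 31.2 m/s
Δx = v₀t + ½at² = 0·2.5 + 0.5·12.5·2.5² = 39.1 m

Phase 2 (coasting upward): v₀ = 31.2 m/s, a = -9.8 m/s².
v = v₀ + at → t = (0 − 31.2) / -9.8 = 3.19 s
v² = v₀² + 2aΔx → Δx = (0² − 31.2²)/(2·-9.8) = 49.8 m

Phase 3 (free fall): v₀ = 0 m/s, a = -9.8 m/s².
Falls 88.9 m from rest: t = √(2·88.9/9.8) = 4.26 s; v = g·t = 41.7 m/s.
Impact speed = 41.7 m/s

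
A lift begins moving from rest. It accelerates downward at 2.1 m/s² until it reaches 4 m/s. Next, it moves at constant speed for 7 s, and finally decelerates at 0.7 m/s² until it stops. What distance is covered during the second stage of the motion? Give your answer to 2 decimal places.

28.00 m

Phase 1 (accelerating): v₀ = 0 m/s, a = 2.1 m/s².
v = v₀ + at → t = (4 − 0) / 2.1 = 1.90 s
v² = v₀² + 2aΔx → Δx = (4² − 0²)/(2·2.1) = 3.81 m

Phase 2 (constant speed): v₀ = 4.00 m/s, a = 0 m/s².
v = v₀ + at = 4.00 + (0)(7) = 4.00 m/s
Δx = v₀t + ½at² = 4.00·7 + 0.5·0·7² = 28.0 m
Distance in phase 2 = 28.0 m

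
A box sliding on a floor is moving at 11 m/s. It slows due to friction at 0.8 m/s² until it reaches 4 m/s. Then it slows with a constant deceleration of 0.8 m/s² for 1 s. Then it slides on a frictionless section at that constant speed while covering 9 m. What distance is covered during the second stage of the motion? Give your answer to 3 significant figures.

3.60 m

Phase 1 (decelerating): v₀ = 11.0 m/s, a = -0.8 m/s².
v = v₀ + at → t = (4 − 11.0) / -0.8 = 8.75 s
v² = v₀² + 2aΔx → Δx = (4² − 11.0²)/(2·-0.8) = 65.6 m

Phase 2 (decelerating): v₀ = 4.00 m/s, a = -0.8 m/s².
v = v₀ + at = 4.00 + (-0.8)(1) = 3.20 m/s
Δx = v₀t + ½at² = 4.00·1 + 0.5·-0.8·1² = 3.60 m
Distance in phase 2 = 3.60 m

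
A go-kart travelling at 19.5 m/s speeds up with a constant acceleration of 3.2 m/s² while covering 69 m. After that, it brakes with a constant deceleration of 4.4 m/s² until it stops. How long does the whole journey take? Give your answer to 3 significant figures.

9.38 s

Phase 1 (accelerating): v₀ = 19.5 m/s, a = 3.2 m/s².
v² = v₀² + 2aΔx = 19.5² + 2·3.2·69 = 822 → v = 28.7 m/s
t = (v − v₀)/a = (28.7 − 19.5)/3.2 = 2.86 s

Phase 2 (decelerating): v₀ = 28.7 m/s, a = -4.4 m/s².
v = v₀ + at → t = (0 − 28.7) / -4.4 = 6.52 s
v² = v₀² + 2aΔx → Δx = (0² − 28.7²)/(2·-4.4) = 93.4 m
Total time = 2.86 + 6.52 = 9.38 s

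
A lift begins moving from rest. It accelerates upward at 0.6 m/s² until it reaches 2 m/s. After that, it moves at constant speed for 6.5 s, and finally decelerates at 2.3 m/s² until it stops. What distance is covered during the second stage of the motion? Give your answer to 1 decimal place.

Phase 1 (accelerating): v₀ = 0 m/s, a = 0.6 m/s².
v = v₀ + at → t = (2 − 0) / 0.6 = 3.33 s
v² = v₀² + 2aΔx → Δx = (2² − 0²)/(2·0.6) = 3.33 m

Phase 2 (constant speed): v₀ = 2.00 m/s, a = 0 m/s².
v = v₀ + at = 2.00 + (0)(6.5) = 2.00 m/s
Δx = v₀t + ½at² = 2.00·6.5 + 0.5·0·6.5² = 13.0 m
Distance in phase 2 = 13.0 m

13.0 m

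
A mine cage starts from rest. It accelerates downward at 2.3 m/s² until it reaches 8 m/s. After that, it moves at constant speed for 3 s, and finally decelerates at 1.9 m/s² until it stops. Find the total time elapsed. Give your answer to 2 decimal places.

10.69 s

Phase 1 (accelerating): v₀ = 0 m/s, a = 2.3 m/s².
v = v₀ + at → t = (8 − 0) / 2.3 = 3.48 s
v² = v₀² + 2aΔx → Δx = (8² − 0²)/(2·2.3) = 13.9 m

Phase 2 (constant speed): v₀ = 8.00 m/s, a = 0 m/s².
v = v₀ + at = 8.00 + (0)(3) = 8.00 m/s
Δx = v₀t + ½at² = 8.00·3 + 0.5·0·3² = 24.0 m

Phase 3 (decelerating): v₀ = 8.00 m/s, a = -1.9 m/s².
v = v₀ + at → t = (0 − 8.00) / -1.9 = 4.21 s
v² = v₀² + 2aΔx → Δx = (0² − 8.00²)/(2·-1.9) = 16.8 m
Total time = 3.48 + 3.00 + 4.21 = 10.7 s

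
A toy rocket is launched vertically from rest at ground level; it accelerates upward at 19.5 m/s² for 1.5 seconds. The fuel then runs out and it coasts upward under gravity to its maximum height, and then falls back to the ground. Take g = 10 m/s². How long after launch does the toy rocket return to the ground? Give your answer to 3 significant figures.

8.02 s

Phase 1 (powered ascent): v₀ = 0 m/s, a = 19.5 m/s².
v = v₀ + at = 0 + (19.5)(1.5) = 29.2 m/s
Δx = v₀t + ½at² = 0·1.5 + 0.5·19.5·1.5² = 21.9 m

Phase 2 (coasting upward): v₀ = 29.2 m/s, a = -10 m/s².
v = v₀ + at → t = (0 − 29.2) / -10 = 2.92 s
v² = v₀² + 2aΔx → Δx = (0² − 29.2²)/(2·-10) = 42.8 m

Phase 3 (free fall): v₀ = 0 m/s, a = -10 m/s².
Falls 64.7 m from rest: t = √(2·64.7/10) = 3.60 s; v = g·t = 36.0 m/s.
Total time = 1.50 + 2.92 + 3.60 = 8.02 s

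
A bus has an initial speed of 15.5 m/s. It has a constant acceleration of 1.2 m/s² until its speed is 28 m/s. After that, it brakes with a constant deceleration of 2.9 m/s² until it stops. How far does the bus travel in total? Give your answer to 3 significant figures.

362 m

Phase 1 (accelerating): v₀ = 15.5 m/s, a = 1.2 m/s².
v = v₀ + at → t = (28 − 15.5) / 1.2 = 10.4 s
v² = v₀² + 2aΔx → Δx = (28² − 15.5²)/(2·1.2) = 227 m

Phase 2 (decelerating): v₀ = 28.0 m/s, a = -2.9 m/s².
v = v₀ + at → t = (0 − 28.0) / -2.9 = 9.66 s
v² = v₀² + 2aΔx → Δx = (0² − 28.0²)/(2·-2.9) = 135 m
Total distance = 227 + 135 = 362 m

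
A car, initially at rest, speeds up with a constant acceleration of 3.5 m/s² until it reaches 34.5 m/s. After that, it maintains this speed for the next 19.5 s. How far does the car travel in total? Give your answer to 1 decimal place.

Phase 1 (accelerating): v₀ = 0 m/s, a = 3.5 m/s².
v = v₀ + at → t = (34.5 − 0) / 3.5 = 9.86 s
v² = v₀² + 2aΔx → Δx = (34.5² − 0²)/(2·3.5) = 170 m

Phase 2 (constant speed): v₀ = 34.5 m/s, a = 0 m/s².
v = v₀ + at = 34.5 + (0)(19.5) = 34.5 m/s
Δx = v₀t + ½at² = 34.5·19.5 + 0.5·0·19.5² = 673 m
Total distance = 170 + 673 = 843 m

842.8 m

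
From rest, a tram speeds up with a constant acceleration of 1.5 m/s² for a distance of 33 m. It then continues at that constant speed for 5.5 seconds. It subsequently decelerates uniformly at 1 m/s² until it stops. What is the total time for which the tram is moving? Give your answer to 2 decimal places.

22.08 s

Phase 1 (accelerating): v₀ = 0 m/s, a = 1.5 m/s².
v² = v₀² + 2aΔx = 0² + 2·1.5·33 = 99.0 → v = 9.95 m/s
t = (v − v₀)/a = (9.95 − 0)/1.5 = 6.63 s

Phase 2 (constant speed): v₀ = 9.95 m/s, a = 0 m/s².
v = v₀ + at = 9.95 + (0)(5.5) = 9.95 m/s
Δx = v₀t + ½at² = 9.95·5.5 + 0.5·0·5.5² = 54.7 m

Phase 3 (decelerating): v₀ = 9.95 m/s, a = -1 m/s².
v = v₀ + at → t = (0 − 9.95) / -1 = 9.95 s
v² = v₀² + 2aΔx → Δx = (0² − 9.95²)/(2·-1) = 49.5 m
Total time = 6.63 + 5.50 + 9.95 = 22.1 s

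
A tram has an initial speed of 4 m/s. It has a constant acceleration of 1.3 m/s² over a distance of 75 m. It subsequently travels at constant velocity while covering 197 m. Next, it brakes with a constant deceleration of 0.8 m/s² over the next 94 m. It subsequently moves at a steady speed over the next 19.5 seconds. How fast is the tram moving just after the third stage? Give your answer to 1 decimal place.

7.8 m/s

Phase 1 (accelerating): v₀ = 4.00 m/s, a = 1.3 m/s².
v² = v₀² + 2aΔx = 4.00² + 2·1.3·75 = 211 → v = 14.5 m/s
t = (v − v₀)/a = (14.5 − 4.00)/1.3 = 8.10 s

Phase 2 (constant speed): v₀ = 14.5 m/s, a = 0 m/s².
Constant speed: t = d/v = 197/14.5 = 13.6 s

Phase 3 (decelerating): v₀ = 14.5 m/s, a = -0.8 m/s².
v² = v₀² + 2aΔx = 14.5² + 2·-0.8·94 = 60.6 → v = 7.78 m/s
t = (v − v₀)/a = (7.78 − 14.5)/-0.8 = 8.43 s
Speed at end of phase 3 = 7.78 m/s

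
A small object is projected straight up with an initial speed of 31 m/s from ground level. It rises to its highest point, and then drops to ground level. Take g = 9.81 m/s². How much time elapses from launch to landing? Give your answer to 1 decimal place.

6.3 s

Phase 1 (rising): v₀ = 31.0 m/s, a = -9.81 m/s².
v = v₀ + at → t = (0 − 31.0) / -9.81 = 3.16 s
v² = v₀² + 2aΔx → Δx = (0² − 31.0²)/(2·-9.81) = 49.0 m

Phase 2 (falling): v₀ = 0 m/s, a = -9.81 m/s².
Falls 49.0 m from rest: t = √(2·49.0/9.81) = 3.16 s; v = g·t = 31.0 m/s.
Total time = 3.16 + 3.16 = 6.32 s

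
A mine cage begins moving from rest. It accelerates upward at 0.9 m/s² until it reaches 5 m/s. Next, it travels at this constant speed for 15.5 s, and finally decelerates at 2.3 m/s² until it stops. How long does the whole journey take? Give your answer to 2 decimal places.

23.23 s

Phase 1 (accelerating): v₀ = 0 m/s, a = 0.9 m/s².
v = v₀ + at → t = (5 − 0) / 0.9 = 5.56 s
v² = v₀² + 2aΔx → Δx = (5² − 0²)/(2·0.9) = 13.9 m

Phase 2 (constant speed): v₀ = 5.00 m/s, a = 0 m/s².
v = v₀ + at = 5.00 + (0)(15.5) = 5.00 m/s
Δx = v₀t + ½at² = 5.00·15.5 + 0.5·0·15.5² = 77.5 m

Phase 3 (decelerating): v₀ = 5.00 m/s, a = -2.3 m/s².
v = v₀ + at → t = (0 − 5.00) / -2.3 = 2.17 s
v² = v₀² + 2aΔx → Δx = (0² − 5.00²)/(2·-2.3) = 5.43 m
Total time = 5.56 + 15.5 + 2.17 = 23.2 s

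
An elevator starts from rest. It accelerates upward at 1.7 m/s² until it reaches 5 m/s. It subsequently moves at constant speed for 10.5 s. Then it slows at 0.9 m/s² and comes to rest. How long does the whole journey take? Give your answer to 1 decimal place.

19.0 s

Phase 1 (accelerating): v₀ = 0 m/s, a = 1.7 m/s².
v = v₀ + at → t = (5 − 0) / 1.7 = 2.94 s
v² = v₀² + 2aΔx → Δx = (5² − 0²)/(2·1.7) = 7.35 m

Phase 2 (constant speed): v₀ = 5.00 m/s, a = 0 m/s².
v = v₀ + at = 5.00 + (0)(10.5) = 5.00 m/s
Δx = v₀t + ½at² = 5.00·10.5 + 0.5·0·10.5² = 52.5 m

Phase 3 (decelerating): v₀ = 5.00 m/s, a = -0.9 m/s².
v = v₀ + at → t = (0 − 5.00) / -0.9 = 5.56 s
v² = v₀² + 2aΔx → Δx = (0² − 5.00²)/(2·-0.9) = 13.9 m
Total time = 2.94 + 10.5 + 5.56 = 19.0 s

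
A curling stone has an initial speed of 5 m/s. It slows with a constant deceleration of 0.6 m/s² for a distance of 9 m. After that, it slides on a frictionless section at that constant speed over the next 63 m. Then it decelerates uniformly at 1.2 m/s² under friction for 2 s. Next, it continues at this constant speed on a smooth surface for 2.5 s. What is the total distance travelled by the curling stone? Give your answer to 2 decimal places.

80.56 m

Phase 1 (decelerating): v₀ = 5.00 m/s, a = -0.6 m/s².
v² = v₀² + 2aΔx = 5.00² + 2·-0.6·9 = 14.2 → v = 3.77 m/s
t = (v − v₀)/a = (3.77 − 5.00)/-0.6 = 2.05 s

Phase 2 (constant speed): v₀ = 3.77 m/s, a = 0 m/s².
Constant speed: t = d/v = 63/3.77 = 16.7 s

Phase 3 (decelerating): v₀ = 3.77 m/s, a = -1.2 m/s².
v = v₀ + at = 3.77 + (-1.2)(2) = 1.37 m/s
Δx = v₀t + ½at² = 3.77·2 + 0.5·-1.2·2² = 5.14 m

Phase 4 (constant speed): v₀ = 1.37 m/s, a = 0 m/s².
v = v₀ + at = 1.37 + (0)(2.5) = 1.37 m/s
Δx = v₀t + ½at² = 1.37·2.5 + 0.5·0·2.5² = 3.42 m
Total distance = 9.00 + 63.0 + 5.14 + 3.42 = 80.6 m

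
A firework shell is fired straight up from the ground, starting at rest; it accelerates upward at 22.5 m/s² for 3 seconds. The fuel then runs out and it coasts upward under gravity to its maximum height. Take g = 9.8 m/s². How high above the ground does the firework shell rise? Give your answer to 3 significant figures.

Phase 1 (powered ascent): v₀ = 0 m/s, a = 22.5 m/s².
v = v₀ + at = 0 + (22.5)(3) = 67.5 m/s
Δx = v₀t + ½at² = 0·3 + 0.5·22.5·3² = 101 m

Phase 2 (coasting upward): v₀ = 67.5 m/s, a = -9.8 m/s².
v = v₀ + at → t = (0 − 67.5) / -9.8 = 6.89 s
v² = v₀² + 2aΔx → Δx = (0² − 67.5²)/(2·-9.8) = 232 m
Maximum height = 101 + 232 = 334 m

334 m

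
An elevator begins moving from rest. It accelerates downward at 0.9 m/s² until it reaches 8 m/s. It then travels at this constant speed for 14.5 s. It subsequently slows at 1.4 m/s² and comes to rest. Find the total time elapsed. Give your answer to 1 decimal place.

Phase 1 (accelerating): v₀ = 0 m/s, a = 0.9 m/s².
v = v₀ + at → t = (8 − 0) / 0.9 = 8.89 s
v² = v₀² + 2aΔx → Δx = (8² − 0²)/(2·0.9) = 35.6 m

Phase 2 (constant speed): v₀ = 8.00 m/s, a = 0 m/s².
v = v₀ + at = 8.00 + (0)(14.5) = 8.00 m/s
Δx = v₀t + ½at² = 8.00·14.5 + 0.5·0·14.5² = 116 m

Phase 3 (decelerating): v₀ = 8.00 m/s, a = -1.4 m/s².
v = v₀ + at → t = (0 − 8.00) / -1.4 = 5.71 s
v² = v₀² + 2aΔx → Δx = (0² − 8.00²)/(2·-1.4) = 22.9 m
Total time = 8.89 + 14.5 + 5.71 = 29.1 s

29.1 s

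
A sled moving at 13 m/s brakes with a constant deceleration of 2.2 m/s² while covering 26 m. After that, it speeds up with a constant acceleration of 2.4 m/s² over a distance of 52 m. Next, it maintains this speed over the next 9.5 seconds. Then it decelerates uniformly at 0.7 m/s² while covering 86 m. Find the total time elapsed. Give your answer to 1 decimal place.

21.8 s

Phase 1 (decelerating): v₀ = 13.0 m/s, a = -2.2 m/s².
v² = v₀² + 2aΔx = 13.0² + 2·-2.2·26 = 54.6 → v = 7.39 m/s
t = (v − v₀)/a = (7.39 − 13.0)/-2.2 = 2.55 s

Phase 2 (accelerating): v₀ = 7.39 m/s, a = 2.4 m/s².
v² = v₀² + 2aΔx = 7.39² + 2·2.4·52 = 304 → v = 17.4 m/s
t = (v − v₀)/a = (17.4 − 7.39)/2.4 = 4.19 s

Phase 3 (constant speed): v₀ = 17.4 m/s, a = 0 m/s².
v = v₀ + at = 17.4 + (0)(9.5) = 17.4 m/s
Δx = v₀t + ½at² = 17.4·9.5 + 0.5·0·9.5² = 166 m

Phase 4 (decelerating): v₀ = 17.4 m/s, a = -0.7 m/s².
v² = v₀² + 2aΔx = 17.4² + 2·-0.7·86 = 184 → v = 13.6 m/s
t = (v − v₀)/a = (13.6 − 17.4)/-0.7 = 5.55 s
Total time = 2.55 + 4.19 + 9.50 + 5.55 = 21.8 s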